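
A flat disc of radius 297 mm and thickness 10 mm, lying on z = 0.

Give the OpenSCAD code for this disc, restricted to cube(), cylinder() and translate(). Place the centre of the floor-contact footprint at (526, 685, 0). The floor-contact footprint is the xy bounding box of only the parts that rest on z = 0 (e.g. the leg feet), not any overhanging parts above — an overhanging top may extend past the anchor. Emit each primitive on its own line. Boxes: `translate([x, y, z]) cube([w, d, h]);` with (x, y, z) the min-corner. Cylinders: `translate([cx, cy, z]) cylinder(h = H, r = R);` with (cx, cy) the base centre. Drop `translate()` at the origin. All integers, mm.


translate([526, 685, 0]) cylinder(h = 10, r = 297);


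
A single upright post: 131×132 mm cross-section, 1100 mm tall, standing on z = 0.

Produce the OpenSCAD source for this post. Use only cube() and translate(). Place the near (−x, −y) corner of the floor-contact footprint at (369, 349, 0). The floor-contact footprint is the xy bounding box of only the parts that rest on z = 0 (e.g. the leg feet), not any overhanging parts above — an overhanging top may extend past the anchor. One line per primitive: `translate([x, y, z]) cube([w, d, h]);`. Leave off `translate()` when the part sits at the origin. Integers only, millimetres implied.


translate([369, 349, 0]) cube([131, 132, 1100]);


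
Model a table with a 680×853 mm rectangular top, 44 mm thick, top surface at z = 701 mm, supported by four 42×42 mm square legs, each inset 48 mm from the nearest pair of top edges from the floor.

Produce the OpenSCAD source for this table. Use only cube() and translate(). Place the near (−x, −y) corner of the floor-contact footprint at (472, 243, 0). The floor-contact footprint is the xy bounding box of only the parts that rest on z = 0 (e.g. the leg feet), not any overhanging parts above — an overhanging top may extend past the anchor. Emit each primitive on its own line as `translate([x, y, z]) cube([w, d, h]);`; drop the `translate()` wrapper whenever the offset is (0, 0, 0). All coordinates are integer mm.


translate([424, 195, 657]) cube([680, 853, 44]);
translate([472, 243, 0]) cube([42, 42, 657]);
translate([1014, 243, 0]) cube([42, 42, 657]);
translate([472, 958, 0]) cube([42, 42, 657]);
translate([1014, 958, 0]) cube([42, 42, 657]);


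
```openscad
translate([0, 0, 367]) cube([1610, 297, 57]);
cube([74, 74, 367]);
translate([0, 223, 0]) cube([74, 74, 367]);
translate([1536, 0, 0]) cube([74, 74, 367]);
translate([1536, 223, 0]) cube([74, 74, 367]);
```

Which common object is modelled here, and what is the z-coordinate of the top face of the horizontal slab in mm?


A bench. The seat-top height is 424 mm.

A long slab on four corner posts — a bench. The slab sits at z = 367 with thickness 57, so the top is 367 + 57 = 424 mm.


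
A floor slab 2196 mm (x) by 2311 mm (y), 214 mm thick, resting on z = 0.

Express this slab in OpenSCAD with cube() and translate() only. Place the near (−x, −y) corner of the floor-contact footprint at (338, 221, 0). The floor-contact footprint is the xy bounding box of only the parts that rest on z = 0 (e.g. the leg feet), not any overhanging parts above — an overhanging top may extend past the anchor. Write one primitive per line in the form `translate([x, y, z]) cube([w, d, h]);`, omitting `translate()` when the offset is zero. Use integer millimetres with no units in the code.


translate([338, 221, 0]) cube([2196, 2311, 214]);


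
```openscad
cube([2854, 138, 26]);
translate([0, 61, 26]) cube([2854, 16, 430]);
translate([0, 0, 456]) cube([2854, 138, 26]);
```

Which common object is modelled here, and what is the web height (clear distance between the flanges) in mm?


An I-beam. The web height is 430 mm.

Two wide flanges with a thin centred web — an I-beam. Overall 482 mm minus two 26 mm flanges gives a web of 482 − 2·26 = 430 mm.


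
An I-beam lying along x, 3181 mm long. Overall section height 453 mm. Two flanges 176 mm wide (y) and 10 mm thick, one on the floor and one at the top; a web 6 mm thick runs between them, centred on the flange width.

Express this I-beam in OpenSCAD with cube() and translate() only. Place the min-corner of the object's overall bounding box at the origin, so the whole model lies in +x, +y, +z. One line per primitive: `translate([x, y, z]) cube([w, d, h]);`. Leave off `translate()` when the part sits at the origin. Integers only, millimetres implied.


cube([3181, 176, 10]);
translate([0, 85, 10]) cube([3181, 6, 433]);
translate([0, 0, 443]) cube([3181, 176, 10]);


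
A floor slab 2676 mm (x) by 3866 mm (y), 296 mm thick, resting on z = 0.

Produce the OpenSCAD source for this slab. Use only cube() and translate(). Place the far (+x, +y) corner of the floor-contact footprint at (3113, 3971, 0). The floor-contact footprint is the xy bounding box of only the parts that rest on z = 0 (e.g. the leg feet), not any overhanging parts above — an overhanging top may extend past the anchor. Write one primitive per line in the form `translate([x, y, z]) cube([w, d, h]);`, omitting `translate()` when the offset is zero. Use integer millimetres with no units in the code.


translate([437, 105, 0]) cube([2676, 3866, 296]);


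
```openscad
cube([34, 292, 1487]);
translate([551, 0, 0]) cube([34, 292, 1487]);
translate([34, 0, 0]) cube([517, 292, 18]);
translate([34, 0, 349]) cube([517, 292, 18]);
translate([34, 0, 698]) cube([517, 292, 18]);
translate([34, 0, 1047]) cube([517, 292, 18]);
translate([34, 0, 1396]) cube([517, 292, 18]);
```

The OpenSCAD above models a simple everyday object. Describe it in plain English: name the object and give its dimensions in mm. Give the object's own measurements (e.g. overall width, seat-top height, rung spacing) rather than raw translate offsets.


An open bookshelf. Two side panels, each 34 mm thick, 292 mm deep and 1487 mm tall, stand 585 mm apart (outside-to-outside). Between them sit 5 shelves, each 18 mm thick and 292 mm deep, spanning the full gap between the sides. The bottom shelf rests on the floor (its underside at z = 0) and the clear gap between one shelf's top and the next shelf's underside is 331 mm.


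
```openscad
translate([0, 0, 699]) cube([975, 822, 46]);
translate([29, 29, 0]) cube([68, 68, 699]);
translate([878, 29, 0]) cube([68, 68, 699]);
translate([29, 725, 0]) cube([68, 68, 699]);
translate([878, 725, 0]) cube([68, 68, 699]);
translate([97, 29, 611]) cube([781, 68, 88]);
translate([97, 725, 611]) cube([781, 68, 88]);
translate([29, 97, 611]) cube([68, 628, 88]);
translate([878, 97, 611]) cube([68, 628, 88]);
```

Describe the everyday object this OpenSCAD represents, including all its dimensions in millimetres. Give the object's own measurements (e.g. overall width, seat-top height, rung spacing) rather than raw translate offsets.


A table: top 975 mm (x) × 822 mm (y), 46 mm thick, upper face at z = 745 mm, on four 68×68 mm square legs, each inset 29 mm from the nearest pair of top edges from z = 0 to the bottom of the top. Four apron rails, 68 mm thick and 88 mm tall, run between adjacent legs with their top edges flush with the underside of the top and their outer faces flush with the legs' outer faces.


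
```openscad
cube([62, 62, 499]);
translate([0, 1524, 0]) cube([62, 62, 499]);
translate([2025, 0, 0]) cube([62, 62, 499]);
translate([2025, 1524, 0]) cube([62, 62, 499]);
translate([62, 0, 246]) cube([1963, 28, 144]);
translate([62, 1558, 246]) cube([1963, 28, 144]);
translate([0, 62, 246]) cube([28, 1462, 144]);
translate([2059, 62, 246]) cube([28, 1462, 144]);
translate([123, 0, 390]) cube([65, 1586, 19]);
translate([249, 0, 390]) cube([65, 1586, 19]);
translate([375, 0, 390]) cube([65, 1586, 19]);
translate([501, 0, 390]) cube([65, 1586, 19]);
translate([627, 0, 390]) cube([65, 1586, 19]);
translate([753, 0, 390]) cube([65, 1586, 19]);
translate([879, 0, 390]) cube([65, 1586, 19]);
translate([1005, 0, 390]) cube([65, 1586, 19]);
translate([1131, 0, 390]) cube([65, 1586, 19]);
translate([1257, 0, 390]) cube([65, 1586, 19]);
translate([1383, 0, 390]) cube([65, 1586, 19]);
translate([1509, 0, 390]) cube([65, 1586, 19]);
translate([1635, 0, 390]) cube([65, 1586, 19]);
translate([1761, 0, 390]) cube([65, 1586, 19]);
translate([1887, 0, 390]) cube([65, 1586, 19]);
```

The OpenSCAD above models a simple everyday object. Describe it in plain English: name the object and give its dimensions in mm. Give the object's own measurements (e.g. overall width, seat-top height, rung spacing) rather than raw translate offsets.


A bed frame 2087 mm long (x) by 1586 mm wide (y). Four 62×62 mm corner posts, 499 mm tall, at the corners of the footprint. Four rails of 28 mm thickness and 144 mm height run between adjacent posts with their undersides at z = 246 mm, their outer faces flush with the outside of the frame (the two x-running rails run between the posts' inner faces; the two y-running rails run between the posts' inner faces). 15 slats, each 65 mm wide (x) and 19 mm thick, lie across the top of the two x-running rails, running the full 1586 mm width of the frame in y; along x they sit between the end posts with a 61 mm gap after the −x posts and between neighbouring slats, leaving 73 mm before the +x posts.


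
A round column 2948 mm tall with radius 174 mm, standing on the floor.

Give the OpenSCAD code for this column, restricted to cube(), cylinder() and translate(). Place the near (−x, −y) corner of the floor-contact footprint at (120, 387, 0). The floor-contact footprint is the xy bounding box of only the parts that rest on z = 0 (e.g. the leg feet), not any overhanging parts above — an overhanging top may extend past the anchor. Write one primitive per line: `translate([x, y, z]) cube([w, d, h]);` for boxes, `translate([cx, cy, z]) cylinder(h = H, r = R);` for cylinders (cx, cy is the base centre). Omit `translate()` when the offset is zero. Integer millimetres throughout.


translate([294, 561, 0]) cylinder(h = 2948, r = 174);


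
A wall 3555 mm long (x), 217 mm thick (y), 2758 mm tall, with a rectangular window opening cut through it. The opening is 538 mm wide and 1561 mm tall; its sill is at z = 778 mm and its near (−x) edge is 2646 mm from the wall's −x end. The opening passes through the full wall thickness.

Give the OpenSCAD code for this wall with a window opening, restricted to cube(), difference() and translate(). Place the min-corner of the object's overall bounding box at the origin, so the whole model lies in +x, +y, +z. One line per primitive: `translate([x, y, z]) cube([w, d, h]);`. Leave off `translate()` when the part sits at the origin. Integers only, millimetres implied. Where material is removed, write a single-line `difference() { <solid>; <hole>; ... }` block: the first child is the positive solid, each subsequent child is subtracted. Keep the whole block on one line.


difference() { cube([3555, 217, 2758]); translate([2646, 0, 778]) cube([538, 217, 1561]); }


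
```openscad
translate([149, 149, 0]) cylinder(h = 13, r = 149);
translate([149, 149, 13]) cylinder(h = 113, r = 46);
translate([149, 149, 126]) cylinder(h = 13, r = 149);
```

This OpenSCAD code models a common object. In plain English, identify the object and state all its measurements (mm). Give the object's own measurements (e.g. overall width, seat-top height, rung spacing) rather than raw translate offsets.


A spool: two coaxial disc flanges of radius 149 mm and thickness 13 mm, joined by a core cylinder of radius 46 mm and height 113 mm. The lower flange rests on z = 0 and the three cylinders share a vertical axis.


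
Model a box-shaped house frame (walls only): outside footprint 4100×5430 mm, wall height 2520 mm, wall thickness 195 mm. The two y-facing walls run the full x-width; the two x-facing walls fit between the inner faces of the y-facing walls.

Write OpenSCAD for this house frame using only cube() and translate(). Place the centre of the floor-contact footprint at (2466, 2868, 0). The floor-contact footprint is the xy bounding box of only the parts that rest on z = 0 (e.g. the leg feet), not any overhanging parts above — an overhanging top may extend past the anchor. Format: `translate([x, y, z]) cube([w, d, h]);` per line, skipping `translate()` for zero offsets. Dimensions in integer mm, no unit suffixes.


translate([416, 153, 0]) cube([4100, 195, 2520]);
translate([416, 5388, 0]) cube([4100, 195, 2520]);
translate([416, 348, 0]) cube([195, 5040, 2520]);
translate([4321, 348, 0]) cube([195, 5040, 2520]);


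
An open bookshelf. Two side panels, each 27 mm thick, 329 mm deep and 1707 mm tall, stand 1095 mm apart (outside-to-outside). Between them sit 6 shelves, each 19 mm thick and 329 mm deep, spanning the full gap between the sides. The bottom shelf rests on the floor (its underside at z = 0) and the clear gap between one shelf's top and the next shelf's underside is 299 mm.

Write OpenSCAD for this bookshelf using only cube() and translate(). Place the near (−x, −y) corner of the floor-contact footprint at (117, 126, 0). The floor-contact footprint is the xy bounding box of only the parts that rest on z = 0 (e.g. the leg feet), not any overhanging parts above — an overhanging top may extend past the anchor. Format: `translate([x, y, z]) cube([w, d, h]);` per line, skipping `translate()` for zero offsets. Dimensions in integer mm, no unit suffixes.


translate([117, 126, 0]) cube([27, 329, 1707]);
translate([1185, 126, 0]) cube([27, 329, 1707]);
translate([144, 126, 0]) cube([1041, 329, 19]);
translate([144, 126, 318]) cube([1041, 329, 19]);
translate([144, 126, 636]) cube([1041, 329, 19]);
translate([144, 126, 954]) cube([1041, 329, 19]);
translate([144, 126, 1272]) cube([1041, 329, 19]);
translate([144, 126, 1590]) cube([1041, 329, 19]);


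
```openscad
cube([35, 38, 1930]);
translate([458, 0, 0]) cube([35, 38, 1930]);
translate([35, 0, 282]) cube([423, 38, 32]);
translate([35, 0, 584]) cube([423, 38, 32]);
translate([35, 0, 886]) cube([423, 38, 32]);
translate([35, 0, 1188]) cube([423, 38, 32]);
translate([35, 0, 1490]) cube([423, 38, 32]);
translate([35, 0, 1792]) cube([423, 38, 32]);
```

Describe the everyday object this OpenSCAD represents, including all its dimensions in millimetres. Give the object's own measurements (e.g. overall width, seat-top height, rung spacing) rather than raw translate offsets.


A straight ladder. Two 35×38 mm vertical rails, 1930 mm tall, stand 493 mm apart (outside-to-outside) with their front faces coplanar on the −y side. 6 rungs, each 38 mm deep and 32 mm tall, span between the inner faces of the rails, front faces flush with the rails. The lowest rung's underside is at z = 282 mm and rungs are spaced 302 mm apart (underside to underside).


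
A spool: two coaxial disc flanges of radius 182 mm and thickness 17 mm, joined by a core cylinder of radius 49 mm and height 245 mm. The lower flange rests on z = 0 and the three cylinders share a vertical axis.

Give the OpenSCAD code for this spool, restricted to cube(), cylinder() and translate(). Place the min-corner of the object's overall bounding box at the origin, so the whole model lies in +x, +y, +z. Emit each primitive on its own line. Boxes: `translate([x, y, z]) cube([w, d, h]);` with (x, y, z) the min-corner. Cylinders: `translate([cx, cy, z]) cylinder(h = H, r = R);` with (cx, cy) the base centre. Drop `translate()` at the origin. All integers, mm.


translate([182, 182, 0]) cylinder(h = 17, r = 182);
translate([182, 182, 17]) cylinder(h = 245, r = 49);
translate([182, 182, 262]) cylinder(h = 17, r = 182);


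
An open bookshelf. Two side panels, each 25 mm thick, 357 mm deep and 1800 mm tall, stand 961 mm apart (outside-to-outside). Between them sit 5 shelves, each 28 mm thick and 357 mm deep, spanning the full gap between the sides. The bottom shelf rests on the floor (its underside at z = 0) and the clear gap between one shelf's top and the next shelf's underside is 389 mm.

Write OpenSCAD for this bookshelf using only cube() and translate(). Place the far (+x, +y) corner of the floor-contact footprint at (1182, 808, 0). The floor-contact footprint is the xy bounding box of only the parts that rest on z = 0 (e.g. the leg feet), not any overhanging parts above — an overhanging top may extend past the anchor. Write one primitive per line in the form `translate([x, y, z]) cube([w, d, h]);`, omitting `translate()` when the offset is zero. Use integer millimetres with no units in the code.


translate([221, 451, 0]) cube([25, 357, 1800]);
translate([1157, 451, 0]) cube([25, 357, 1800]);
translate([246, 451, 0]) cube([911, 357, 28]);
translate([246, 451, 417]) cube([911, 357, 28]);
translate([246, 451, 834]) cube([911, 357, 28]);
translate([246, 451, 1251]) cube([911, 357, 28]);
translate([246, 451, 1668]) cube([911, 357, 28]);


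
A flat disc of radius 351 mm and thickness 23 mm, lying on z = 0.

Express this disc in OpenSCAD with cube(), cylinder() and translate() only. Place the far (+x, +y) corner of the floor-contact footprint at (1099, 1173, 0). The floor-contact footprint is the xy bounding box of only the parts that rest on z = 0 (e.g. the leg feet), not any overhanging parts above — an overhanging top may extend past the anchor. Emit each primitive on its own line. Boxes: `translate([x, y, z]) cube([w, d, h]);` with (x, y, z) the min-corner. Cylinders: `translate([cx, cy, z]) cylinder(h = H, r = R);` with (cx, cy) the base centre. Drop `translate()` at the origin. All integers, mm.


translate([748, 822, 0]) cylinder(h = 23, r = 351);


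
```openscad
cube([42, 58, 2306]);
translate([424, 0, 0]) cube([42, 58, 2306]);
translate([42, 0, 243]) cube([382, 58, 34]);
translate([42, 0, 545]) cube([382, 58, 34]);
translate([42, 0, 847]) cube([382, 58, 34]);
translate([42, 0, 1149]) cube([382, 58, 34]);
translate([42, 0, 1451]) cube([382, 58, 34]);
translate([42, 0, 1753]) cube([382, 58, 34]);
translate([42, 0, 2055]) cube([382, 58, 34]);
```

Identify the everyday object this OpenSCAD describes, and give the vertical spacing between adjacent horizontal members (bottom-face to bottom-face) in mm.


A ladder. The rung spacing is 302 mm.

Two tall 42×58 posts with 7 short bars between them — a ladder. Adjacent rungs sit at z = 243 and z = 545, so the spacing is 545 − 243 = 302 mm.


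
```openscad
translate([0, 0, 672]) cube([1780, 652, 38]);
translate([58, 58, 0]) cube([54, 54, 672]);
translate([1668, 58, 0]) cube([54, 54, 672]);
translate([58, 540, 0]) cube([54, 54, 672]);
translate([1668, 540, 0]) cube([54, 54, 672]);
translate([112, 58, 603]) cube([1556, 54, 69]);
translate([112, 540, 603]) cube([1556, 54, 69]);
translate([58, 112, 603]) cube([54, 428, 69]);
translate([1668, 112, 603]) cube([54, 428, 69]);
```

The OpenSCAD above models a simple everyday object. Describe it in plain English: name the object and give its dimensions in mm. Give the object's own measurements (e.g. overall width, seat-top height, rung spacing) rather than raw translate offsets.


A table: top 1780 mm (x) × 652 mm (y), 38 mm thick, upper face at z = 710 mm, on four 54×54 mm square legs, each inset 58 mm from the nearest pair of top edges from z = 0 to the bottom of the top. Four apron rails, 54 mm thick and 69 mm tall, run between adjacent legs with their top edges flush with the underside of the top and their outer faces flush with the legs' outer faces.


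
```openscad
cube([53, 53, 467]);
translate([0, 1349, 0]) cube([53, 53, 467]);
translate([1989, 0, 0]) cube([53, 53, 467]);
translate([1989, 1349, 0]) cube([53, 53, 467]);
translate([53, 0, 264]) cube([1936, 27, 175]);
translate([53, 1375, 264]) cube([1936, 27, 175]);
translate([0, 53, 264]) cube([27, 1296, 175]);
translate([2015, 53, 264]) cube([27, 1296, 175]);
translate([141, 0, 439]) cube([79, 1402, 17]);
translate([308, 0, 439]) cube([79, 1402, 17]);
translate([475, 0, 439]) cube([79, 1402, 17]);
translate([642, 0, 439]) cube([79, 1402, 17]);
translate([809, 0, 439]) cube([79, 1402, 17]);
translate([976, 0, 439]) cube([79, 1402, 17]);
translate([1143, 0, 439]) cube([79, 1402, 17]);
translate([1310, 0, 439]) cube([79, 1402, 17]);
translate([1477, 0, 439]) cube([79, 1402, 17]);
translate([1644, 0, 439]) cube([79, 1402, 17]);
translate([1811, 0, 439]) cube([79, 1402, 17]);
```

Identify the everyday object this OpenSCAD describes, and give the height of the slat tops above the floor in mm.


A bed frame. The slat-top height is 456 mm.

Four posts, four rails, and a row of slats — a bed frame. Slats sit on the rails at z = 264 + 175 = 439; with slat thickness 17, the top is 456 mm.


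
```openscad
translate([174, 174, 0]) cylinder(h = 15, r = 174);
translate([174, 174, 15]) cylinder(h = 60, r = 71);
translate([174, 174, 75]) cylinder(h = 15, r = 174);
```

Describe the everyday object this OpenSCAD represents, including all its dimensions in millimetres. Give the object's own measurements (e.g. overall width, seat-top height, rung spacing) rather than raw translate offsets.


A spool: two coaxial disc flanges of radius 174 mm and thickness 15 mm, joined by a core cylinder of radius 71 mm and height 60 mm. The lower flange rests on z = 0 and the three cylinders share a vertical axis.


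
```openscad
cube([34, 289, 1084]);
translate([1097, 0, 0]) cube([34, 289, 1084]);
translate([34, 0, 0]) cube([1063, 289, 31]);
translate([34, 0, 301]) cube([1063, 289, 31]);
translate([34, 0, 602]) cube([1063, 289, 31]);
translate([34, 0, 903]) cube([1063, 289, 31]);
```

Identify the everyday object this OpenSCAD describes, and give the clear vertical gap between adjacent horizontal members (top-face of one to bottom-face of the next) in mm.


A bookshelf. The clear shelf gap is 270 mm.

Two tall side panels with 4 horizontal boards between them — a bookshelf. The first two shelf undersides are at z = 0 and z = 301; with shelf thickness 31, the clear gap is 301 − 0 − 31 = 270 mm.


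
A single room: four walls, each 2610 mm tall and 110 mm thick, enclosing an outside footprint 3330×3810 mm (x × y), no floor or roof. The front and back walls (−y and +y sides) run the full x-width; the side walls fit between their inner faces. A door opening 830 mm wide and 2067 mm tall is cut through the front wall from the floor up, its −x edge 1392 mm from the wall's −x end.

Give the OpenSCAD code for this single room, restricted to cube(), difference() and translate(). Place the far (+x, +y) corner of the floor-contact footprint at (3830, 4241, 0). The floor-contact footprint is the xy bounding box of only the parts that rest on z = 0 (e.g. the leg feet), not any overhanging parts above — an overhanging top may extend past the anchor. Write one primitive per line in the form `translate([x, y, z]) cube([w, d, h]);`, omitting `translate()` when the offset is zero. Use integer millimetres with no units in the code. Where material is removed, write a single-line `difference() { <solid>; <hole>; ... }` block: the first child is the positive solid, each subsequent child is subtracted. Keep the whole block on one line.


difference() { translate([500, 431, 0]) cube([3330, 110, 2610]); translate([1892, 431, 0]) cube([830, 110, 2067]); }
translate([500, 4131, 0]) cube([3330, 110, 2610]);
translate([500, 541, 0]) cube([110, 3590, 2610]);
translate([3720, 541, 0]) cube([110, 3590, 2610]);


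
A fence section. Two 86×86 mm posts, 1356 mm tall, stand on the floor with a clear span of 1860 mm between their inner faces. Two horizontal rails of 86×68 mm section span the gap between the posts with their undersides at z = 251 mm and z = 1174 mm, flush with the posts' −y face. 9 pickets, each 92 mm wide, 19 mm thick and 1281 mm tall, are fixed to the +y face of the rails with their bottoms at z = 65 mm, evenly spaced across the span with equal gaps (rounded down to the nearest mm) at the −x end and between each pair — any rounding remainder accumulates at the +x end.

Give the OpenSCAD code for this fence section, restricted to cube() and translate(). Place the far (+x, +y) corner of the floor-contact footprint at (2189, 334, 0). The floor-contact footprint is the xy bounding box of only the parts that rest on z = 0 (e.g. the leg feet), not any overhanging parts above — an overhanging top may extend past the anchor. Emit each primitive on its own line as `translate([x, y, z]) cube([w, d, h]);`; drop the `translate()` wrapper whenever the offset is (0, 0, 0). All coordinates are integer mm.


translate([157, 248, 0]) cube([86, 86, 1356]);
translate([2103, 248, 0]) cube([86, 86, 1356]);
translate([243, 248, 251]) cube([1860, 86, 68]);
translate([243, 248, 1174]) cube([1860, 86, 68]);
translate([346, 334, 65]) cube([92, 19, 1281]);
translate([541, 334, 65]) cube([92, 19, 1281]);
translate([736, 334, 65]) cube([92, 19, 1281]);
translate([931, 334, 65]) cube([92, 19, 1281]);
translate([1126, 334, 65]) cube([92, 19, 1281]);
translate([1321, 334, 65]) cube([92, 19, 1281]);
translate([1516, 334, 65]) cube([92, 19, 1281]);
translate([1711, 334, 65]) cube([92, 19, 1281]);
translate([1906, 334, 65]) cube([92, 19, 1281]);


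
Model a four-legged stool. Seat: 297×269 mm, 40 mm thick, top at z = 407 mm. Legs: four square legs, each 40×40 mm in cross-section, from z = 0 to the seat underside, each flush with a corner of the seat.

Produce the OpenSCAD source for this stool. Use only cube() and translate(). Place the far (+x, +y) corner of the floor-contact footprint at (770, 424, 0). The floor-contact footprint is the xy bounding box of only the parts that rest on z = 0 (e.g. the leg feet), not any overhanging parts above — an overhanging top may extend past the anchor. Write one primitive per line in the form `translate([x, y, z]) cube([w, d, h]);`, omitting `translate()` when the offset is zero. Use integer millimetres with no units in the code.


// leg_h = 407 - 40 = 367
translate([473, 155, 367]) cube([297, 269, 40]);
translate([473, 155, 0]) cube([40, 40, 367]);
translate([730, 155, 0]) cube([40, 40, 367]);
translate([473, 384, 0]) cube([40, 40, 367]);
translate([730, 384, 0]) cube([40, 40, 367]);


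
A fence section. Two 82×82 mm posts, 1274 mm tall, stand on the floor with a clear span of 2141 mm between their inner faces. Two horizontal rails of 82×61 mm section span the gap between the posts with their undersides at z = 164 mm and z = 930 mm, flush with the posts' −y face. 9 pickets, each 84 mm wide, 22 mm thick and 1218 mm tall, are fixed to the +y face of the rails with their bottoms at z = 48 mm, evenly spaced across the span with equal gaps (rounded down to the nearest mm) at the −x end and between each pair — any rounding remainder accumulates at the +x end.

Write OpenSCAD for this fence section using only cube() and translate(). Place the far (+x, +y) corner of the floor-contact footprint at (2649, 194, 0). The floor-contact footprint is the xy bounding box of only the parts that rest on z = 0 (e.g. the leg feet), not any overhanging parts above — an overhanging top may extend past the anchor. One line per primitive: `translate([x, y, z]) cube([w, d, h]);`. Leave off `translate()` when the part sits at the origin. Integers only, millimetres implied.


translate([344, 112, 0]) cube([82, 82, 1274]);
translate([2567, 112, 0]) cube([82, 82, 1274]);
translate([426, 112, 164]) cube([2141, 82, 61]);
translate([426, 112, 930]) cube([2141, 82, 61]);
translate([564, 194, 48]) cube([84, 22, 1218]);
translate([786, 194, 48]) cube([84, 22, 1218]);
translate([1008, 194, 48]) cube([84, 22, 1218]);
translate([1230, 194, 48]) cube([84, 22, 1218]);
translate([1452, 194, 48]) cube([84, 22, 1218]);
translate([1674, 194, 48]) cube([84, 22, 1218]);
translate([1896, 194, 48]) cube([84, 22, 1218]);
translate([2118, 194, 48]) cube([84, 22, 1218]);
translate([2340, 194, 48]) cube([84, 22, 1218]);


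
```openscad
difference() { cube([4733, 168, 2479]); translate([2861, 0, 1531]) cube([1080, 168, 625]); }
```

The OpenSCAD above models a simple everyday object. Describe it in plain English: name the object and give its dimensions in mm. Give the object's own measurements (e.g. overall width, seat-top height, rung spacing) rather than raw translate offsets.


A wall 4733 mm long (x), 168 mm thick (y), 2479 mm tall, with a rectangular window opening cut through it. The opening is 1080 mm wide and 625 mm tall; its sill is at z = 1531 mm and its near (−x) edge is 2861 mm from the wall's −x end. The opening passes through the full wall thickness.


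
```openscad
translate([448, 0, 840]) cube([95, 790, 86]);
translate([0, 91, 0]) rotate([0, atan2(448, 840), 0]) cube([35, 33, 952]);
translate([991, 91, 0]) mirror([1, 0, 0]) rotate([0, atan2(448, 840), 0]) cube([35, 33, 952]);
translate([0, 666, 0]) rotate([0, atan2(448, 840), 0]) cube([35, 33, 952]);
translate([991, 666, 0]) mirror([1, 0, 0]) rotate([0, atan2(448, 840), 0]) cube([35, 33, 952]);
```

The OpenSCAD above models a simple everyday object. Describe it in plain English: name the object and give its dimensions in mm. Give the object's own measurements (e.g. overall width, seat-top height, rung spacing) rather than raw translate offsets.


A sawhorse. A 95×790×86 mm beam (x, y, z) sits on two A-frame leg pairs. Each pair is two raked legs of 35×33 mm section (33 mm along y) splaying symmetrically in x. Each leg rises 840 mm vertically over 448 mm of horizontal reach and is 952 mm long along its own axis. Every leg's outer bottom edge rests on the floor and its outer top edge meets a bottom edge of the beam — the left legs (tilting toward +x) meet the beam's −x bottom edge, the right legs (their mirror images, tilting toward −x) meet its +x bottom edge — so the leg tops tuck under the beam, the beam's underside is 840 mm above the floor, and the feet are 991 mm apart outside-to-outside with the beam centred between them. The two leg pairs are set in 91 mm from either end of the beam.


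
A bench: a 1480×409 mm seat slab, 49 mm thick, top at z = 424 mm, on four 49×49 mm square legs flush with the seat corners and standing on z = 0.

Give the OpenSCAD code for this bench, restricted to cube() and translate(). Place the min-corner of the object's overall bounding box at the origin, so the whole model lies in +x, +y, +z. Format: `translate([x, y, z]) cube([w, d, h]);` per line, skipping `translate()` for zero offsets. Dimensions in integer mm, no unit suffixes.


// leg_h = 424 − 49 = 375
translate([0, 0, 375]) cube([1480, 409, 49]);
cube([49, 49, 375]);
translate([0, 360, 0]) cube([49, 49, 375]);
translate([1431, 0, 0]) cube([49, 49, 375]);
translate([1431, 360, 0]) cube([49, 49, 375]);


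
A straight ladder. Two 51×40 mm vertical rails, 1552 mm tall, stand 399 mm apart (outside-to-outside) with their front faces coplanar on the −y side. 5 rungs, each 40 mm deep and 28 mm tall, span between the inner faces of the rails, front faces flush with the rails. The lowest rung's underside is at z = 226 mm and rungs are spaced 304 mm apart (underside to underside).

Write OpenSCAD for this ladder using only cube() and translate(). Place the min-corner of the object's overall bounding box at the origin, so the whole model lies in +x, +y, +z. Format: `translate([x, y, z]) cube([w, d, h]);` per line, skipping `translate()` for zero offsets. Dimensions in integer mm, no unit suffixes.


cube([51, 40, 1552]);
translate([348, 0, 0]) cube([51, 40, 1552]);
translate([51, 0, 226]) cube([297, 40, 28]);
translate([51, 0, 530]) cube([297, 40, 28]);
translate([51, 0, 834]) cube([297, 40, 28]);
translate([51, 0, 1138]) cube([297, 40, 28]);
translate([51, 0, 1442]) cube([297, 40, 28]);


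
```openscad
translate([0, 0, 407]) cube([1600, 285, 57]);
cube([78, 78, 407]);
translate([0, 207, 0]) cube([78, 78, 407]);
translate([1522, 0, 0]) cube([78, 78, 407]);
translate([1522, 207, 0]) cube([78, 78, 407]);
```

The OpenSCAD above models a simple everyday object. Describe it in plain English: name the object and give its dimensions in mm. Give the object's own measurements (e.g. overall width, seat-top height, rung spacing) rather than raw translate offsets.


A bench: a 1600×285 mm seat slab, 57 mm thick, top at z = 464 mm, on four 78×78 mm square legs flush with the seat corners and standing on z = 0.


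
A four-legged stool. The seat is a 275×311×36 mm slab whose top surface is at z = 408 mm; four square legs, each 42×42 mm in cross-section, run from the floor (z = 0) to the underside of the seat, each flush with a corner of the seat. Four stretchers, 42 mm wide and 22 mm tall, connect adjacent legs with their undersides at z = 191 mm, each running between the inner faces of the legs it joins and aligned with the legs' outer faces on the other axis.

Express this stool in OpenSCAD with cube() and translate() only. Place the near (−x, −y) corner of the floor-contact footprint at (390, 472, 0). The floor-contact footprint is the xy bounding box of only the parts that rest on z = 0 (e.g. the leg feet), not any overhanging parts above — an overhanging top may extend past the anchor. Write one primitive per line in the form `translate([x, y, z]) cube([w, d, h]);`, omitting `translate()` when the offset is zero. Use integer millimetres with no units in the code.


translate([390, 472, 372]) cube([275, 311, 36]);
translate([390, 472, 0]) cube([42, 42, 372]);
translate([623, 472, 0]) cube([42, 42, 372]);
translate([390, 741, 0]) cube([42, 42, 372]);
translate([623, 741, 0]) cube([42, 42, 372]);
translate([432, 472, 191]) cube([191, 42, 22]);
translate([432, 741, 191]) cube([191, 42, 22]);
translate([390, 514, 191]) cube([42, 227, 22]);
translate([623, 514, 191]) cube([42, 227, 22]);


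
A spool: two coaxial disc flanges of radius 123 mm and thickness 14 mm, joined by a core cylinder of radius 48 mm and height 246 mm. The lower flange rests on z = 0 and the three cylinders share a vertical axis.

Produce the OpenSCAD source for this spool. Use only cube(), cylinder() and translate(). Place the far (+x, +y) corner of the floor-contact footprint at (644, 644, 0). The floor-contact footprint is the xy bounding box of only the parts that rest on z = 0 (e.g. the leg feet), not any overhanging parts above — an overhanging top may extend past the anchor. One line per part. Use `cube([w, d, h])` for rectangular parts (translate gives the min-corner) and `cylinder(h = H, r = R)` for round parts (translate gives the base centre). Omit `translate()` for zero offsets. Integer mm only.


translate([521, 521, 0]) cylinder(h = 14, r = 123);
translate([521, 521, 14]) cylinder(h = 246, r = 48);
translate([521, 521, 260]) cylinder(h = 14, r = 123);


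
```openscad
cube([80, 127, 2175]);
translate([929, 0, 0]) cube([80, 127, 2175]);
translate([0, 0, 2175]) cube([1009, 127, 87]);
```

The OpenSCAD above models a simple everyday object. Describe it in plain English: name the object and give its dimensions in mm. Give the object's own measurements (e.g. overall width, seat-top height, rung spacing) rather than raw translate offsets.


A door frame. The clear opening is 849 mm wide and 2175 mm high. Two 80 mm wide jambs, 127 mm deep, stand either side of the opening from the floor to the top of the opening. A 87 mm thick head sits across the top of both jambs, spanning the full outside width of the frame.


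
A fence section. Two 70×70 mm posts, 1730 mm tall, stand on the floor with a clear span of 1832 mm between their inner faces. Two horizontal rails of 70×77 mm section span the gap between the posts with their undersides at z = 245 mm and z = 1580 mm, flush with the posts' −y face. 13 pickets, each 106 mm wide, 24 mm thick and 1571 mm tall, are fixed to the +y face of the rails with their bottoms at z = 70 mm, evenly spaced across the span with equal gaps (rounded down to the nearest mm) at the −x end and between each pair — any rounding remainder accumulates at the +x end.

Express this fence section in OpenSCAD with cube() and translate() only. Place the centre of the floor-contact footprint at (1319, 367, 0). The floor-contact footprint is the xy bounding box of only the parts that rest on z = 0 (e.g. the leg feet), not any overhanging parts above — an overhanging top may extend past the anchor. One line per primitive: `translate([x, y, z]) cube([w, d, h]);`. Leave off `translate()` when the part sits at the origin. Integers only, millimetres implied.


translate([333, 332, 0]) cube([70, 70, 1730]);
translate([2235, 332, 0]) cube([70, 70, 1730]);
translate([403, 332, 245]) cube([1832, 70, 77]);
translate([403, 332, 1580]) cube([1832, 70, 77]);
translate([435, 402, 70]) cube([106, 24, 1571]);
translate([573, 402, 70]) cube([106, 24, 1571]);
translate([711, 402, 70]) cube([106, 24, 1571]);
translate([849, 402, 70]) cube([106, 24, 1571]);
translate([987, 402, 70]) cube([106, 24, 1571]);
translate([1125, 402, 70]) cube([106, 24, 1571]);
translate([1263, 402, 70]) cube([106, 24, 1571]);
translate([1401, 402, 70]) cube([106, 24, 1571]);
translate([1539, 402, 70]) cube([106, 24, 1571]);
translate([1677, 402, 70]) cube([106, 24, 1571]);
translate([1815, 402, 70]) cube([106, 24, 1571]);
translate([1953, 402, 70]) cube([106, 24, 1571]);
translate([2091, 402, 70]) cube([106, 24, 1571]);


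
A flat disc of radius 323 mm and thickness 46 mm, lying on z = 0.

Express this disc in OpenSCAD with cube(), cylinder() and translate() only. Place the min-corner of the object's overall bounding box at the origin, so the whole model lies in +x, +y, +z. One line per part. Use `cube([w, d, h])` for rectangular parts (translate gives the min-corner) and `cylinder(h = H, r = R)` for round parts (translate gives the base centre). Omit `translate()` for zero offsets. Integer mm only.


translate([323, 323, 0]) cylinder(h = 46, r = 323);


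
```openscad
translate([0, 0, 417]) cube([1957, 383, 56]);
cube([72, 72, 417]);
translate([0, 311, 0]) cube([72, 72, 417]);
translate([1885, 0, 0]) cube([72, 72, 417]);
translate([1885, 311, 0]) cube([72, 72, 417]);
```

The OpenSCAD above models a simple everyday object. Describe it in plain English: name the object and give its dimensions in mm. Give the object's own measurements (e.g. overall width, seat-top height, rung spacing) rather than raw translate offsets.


A long wooden bench with a 1957 mm (x) × 383 mm (y) seat, 56 mm thick, its top surface 473 mm above the floor. Four 72 mm square legs at the seat corners, flush with the edges, run from z = 0 to the seat underside.


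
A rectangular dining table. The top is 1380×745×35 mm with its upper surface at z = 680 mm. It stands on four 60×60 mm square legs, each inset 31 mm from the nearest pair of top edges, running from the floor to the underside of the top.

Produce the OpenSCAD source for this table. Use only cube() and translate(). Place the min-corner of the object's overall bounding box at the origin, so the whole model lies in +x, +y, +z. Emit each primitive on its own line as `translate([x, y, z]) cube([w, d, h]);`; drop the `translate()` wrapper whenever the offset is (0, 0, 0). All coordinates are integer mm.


// leg_h = 680 - 35 = 645
translate([0, 0, 645]) cube([1380, 745, 35]);
translate([31, 31, 0]) cube([60, 60, 645]);
translate([1289, 31, 0]) cube([60, 60, 645]);
translate([31, 654, 0]) cube([60, 60, 645]);
translate([1289, 654, 0]) cube([60, 60, 645]);


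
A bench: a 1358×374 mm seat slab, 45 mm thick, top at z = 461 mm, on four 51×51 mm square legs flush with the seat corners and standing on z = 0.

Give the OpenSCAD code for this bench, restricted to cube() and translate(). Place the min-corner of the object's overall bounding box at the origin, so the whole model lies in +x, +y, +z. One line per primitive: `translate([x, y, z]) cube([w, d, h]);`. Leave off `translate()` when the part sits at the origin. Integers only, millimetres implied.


translate([0, 0, 416]) cube([1358, 374, 45]);
cube([51, 51, 416]);
translate([0, 323, 0]) cube([51, 51, 416]);
translate([1307, 0, 0]) cube([51, 51, 416]);
translate([1307, 323, 0]) cube([51, 51, 416]);


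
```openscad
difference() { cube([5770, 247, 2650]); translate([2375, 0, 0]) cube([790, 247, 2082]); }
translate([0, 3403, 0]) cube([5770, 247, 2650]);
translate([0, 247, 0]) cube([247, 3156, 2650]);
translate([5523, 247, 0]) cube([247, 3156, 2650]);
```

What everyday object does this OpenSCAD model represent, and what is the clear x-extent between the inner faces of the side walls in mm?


A single room. The interior width is 5276 mm.

Four walls enclosing a rectangle with a door in the front wall — a room. Outside width 5770 minus two 247 mm walls gives 5276 mm.
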